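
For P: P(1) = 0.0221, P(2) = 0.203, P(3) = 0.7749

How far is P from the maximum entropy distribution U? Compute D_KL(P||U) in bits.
0.7113 bits

U(i) = 1/3 for all i

D_KL(P||U) = Σ P(x) log₂(P(x) / (1/3))
           = Σ P(x) log₂(P(x)) + log₂(3)
           = log₂(3) - H(P)

H(P) = -Σ P(x) log₂(P(x)):
  -P(1)·log₂(P(1)) = -(0.0221)·log₂(0.0221) = 0.12155
  -P(2)·log₂(P(2)) = -(0.203)·log₂(0.203) = 0.46699
  -P(3)·log₂(P(3)) = -(0.7749)·log₂(0.7749) = 0.28510
H(P) = 0.12155 + 0.46699 + 0.28510 = 0.87364 bits

log₂(3) = 1.58496 bits

D_KL(P||U) = 1.58496 - 0.87364 = 0.71132 ≈ 0.7113 bits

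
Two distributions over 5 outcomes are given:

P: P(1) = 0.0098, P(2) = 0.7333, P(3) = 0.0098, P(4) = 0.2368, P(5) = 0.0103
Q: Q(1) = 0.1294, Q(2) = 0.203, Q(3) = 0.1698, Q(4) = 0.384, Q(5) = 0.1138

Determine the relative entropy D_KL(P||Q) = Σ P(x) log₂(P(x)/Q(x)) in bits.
1.0811 bits

D_KL(P||Q) = Σ P(x) log₂(P(x)/Q(x))

Computing term by term:
  P(1)·log₂(P(1)/Q(1)) = 0.0098·log₂(0.0098/0.1294) = -0.03648
  P(2)·log₂(P(2)/Q(2)) = 0.7333·log₂(0.7333/0.203) = 1.35875
  P(3)·log₂(P(3)/Q(3)) = 0.0098·log₂(0.0098/0.1698) = -0.04033
  P(4)·log₂(P(4)/Q(4)) = 0.2368·log₂(0.2368/0.384) = -0.16515
  P(5)·log₂(P(5)/Q(5)) = 0.0103·log₂(0.0103/0.1138) = -0.03570

D_KL(P||Q) = -0.03648 + 1.35875 - 0.04033 - 0.16515 - 0.03570 = 1.08109 ≈ 1.0811 bits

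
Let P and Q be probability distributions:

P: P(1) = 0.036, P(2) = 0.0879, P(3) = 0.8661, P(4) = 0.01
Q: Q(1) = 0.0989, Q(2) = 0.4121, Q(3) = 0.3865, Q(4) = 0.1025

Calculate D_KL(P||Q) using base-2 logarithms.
0.7262 bits

D_KL(P||Q) = Σ P(x) log₂(P(x)/Q(x))

Computing term by term:
  P(1)·log₂(P(1)/Q(1)) = 0.036·log₂(0.036/0.0989) = -0.05249
  P(2)·log₂(P(2)/Q(2)) = 0.0879·log₂(0.0879/0.4121) = -0.19593
  P(3)·log₂(P(3)/Q(3)) = 0.8661·log₂(0.8661/0.3865) = 1.00820
  P(4)·log₂(P(4)/Q(4)) = 0.01·log₂(0.01/0.1025) = -0.03358

D_KL(P||Q) = -0.05249 - 0.19593 + 1.00820 - 0.03358 = 0.72620 ≈ 0.7262 bits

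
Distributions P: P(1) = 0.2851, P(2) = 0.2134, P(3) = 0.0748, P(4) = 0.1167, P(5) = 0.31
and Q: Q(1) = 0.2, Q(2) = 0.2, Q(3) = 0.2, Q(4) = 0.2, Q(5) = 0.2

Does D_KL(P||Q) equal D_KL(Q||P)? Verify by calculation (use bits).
D_KL(P||Q) = 0.1650 bits, D_KL(Q||P) = 0.1918 bits. No — D_KL(P||Q) ≠ D_KL(Q||P) for this pair.

D_KL(P||Q) = Σ P(x) log₂(P(x)/Q(x))

Computing term by term:
  P(1)·log₂(P(1)/Q(1)) = 0.2851·log₂(0.2851/0.2) = 0.14582
  P(2)·log₂(P(2)/Q(2)) = 0.2134·log₂(0.2134/0.2) = 0.01997
  P(3)·log₂(P(3)/Q(3)) = 0.0748·log₂(0.0748/0.2) = -0.10613
  P(4)·log₂(P(4)/Q(4)) = 0.1167·log₂(0.1167/0.2) = -0.09070
  P(5)·log₂(P(5)/Q(5)) = 0.31·log₂(0.31/0.2) = 0.19600

D_KL(P||Q) = 0.14582 + 0.01997 - 0.10613 - 0.09070 + 0.19600 = 0.16496 ≈ 0.1650 bits

D_KL(Q||P) = Σ Q(x) log₂(Q(x)/P(x))

Computing term by term:
  Q(1)·log₂(Q(1)/P(1)) = 0.2·log₂(0.2/0.2851) = -0.10229
  Q(2)·log₂(Q(2)/P(2)) = 0.2·log₂(0.2/0.2134) = -0.01871
  Q(3)·log₂(Q(3)/P(3)) = 0.2·log₂(0.2/0.0748) = 0.28378
  Q(4)·log₂(Q(4)/P(4)) = 0.2·log₂(0.2/0.1167) = 0.15544
  Q(5)·log₂(Q(5)/P(5)) = 0.2·log₂(0.2/0.31) = -0.12645

D_KL(Q||P) = -0.10229 - 0.01871 + 0.28378 + 0.15544 - 0.12645 = 0.19177 ≈ 0.1918 bits

These are NOT equal (difference: 0.0268 bits). KL divergence is asymmetric: D_KL(P||Q) ≠ D_KL(Q||P) in general.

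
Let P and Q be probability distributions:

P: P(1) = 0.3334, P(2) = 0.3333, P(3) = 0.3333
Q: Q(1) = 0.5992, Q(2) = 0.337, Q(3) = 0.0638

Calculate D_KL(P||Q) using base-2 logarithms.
0.5077 bits

D_KL(P||Q) = Σ P(x) log₂(P(x)/Q(x))

Computing term by term:
  P(1)·log₂(P(1)/Q(1)) = 0.3334·log₂(0.3334/0.5992) = -0.28198
  P(2)·log₂(P(2)/Q(2)) = 0.3333·log₂(0.3333/0.337) = -0.00531
  P(3)·log₂(P(3)/Q(3)) = 0.3333·log₂(0.3333/0.0638) = 0.79498

D_KL(P||Q) = -0.28198 - 0.00531 + 0.79498 = 0.50769 ≈ 0.5077 bits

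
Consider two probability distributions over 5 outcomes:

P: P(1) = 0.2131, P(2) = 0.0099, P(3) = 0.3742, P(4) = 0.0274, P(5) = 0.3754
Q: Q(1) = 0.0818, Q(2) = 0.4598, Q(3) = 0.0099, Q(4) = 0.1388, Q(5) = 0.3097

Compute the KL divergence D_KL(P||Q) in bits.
2.2405 bits

D_KL(P||Q) = Σ P(x) log₂(P(x)/Q(x))

Computing term by term:
  P(1)·log₂(P(1)/Q(1)) = 0.2131·log₂(0.2131/0.0818) = 0.29437
  P(2)·log₂(P(2)/Q(2)) = 0.0099·log₂(0.0099/0.4598) = -0.05482
  P(3)·log₂(P(3)/Q(3)) = 0.3742·log₂(0.3742/0.0099) = 1.96090
  P(4)·log₂(P(4)/Q(4)) = 0.0274·log₂(0.0274/0.1388) = -0.06414
  P(5)·log₂(P(5)/Q(5)) = 0.3754·log₂(0.3754/0.3097) = 0.10419

D_KL(P||Q) = 0.29437 - 0.05482 + 1.96090 - 0.06414 + 0.10419 = 2.24050 ≈ 2.2405 bits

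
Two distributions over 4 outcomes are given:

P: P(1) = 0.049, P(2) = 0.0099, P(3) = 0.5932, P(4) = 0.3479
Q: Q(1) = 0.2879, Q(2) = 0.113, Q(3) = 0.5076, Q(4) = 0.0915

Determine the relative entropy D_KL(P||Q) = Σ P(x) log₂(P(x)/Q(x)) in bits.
0.6438 bits

D_KL(P||Q) = Σ P(x) log₂(P(x)/Q(x))

Computing term by term:
  P(1)·log₂(P(1)/Q(1)) = 0.049·log₂(0.049/0.2879) = -0.12518
  P(2)·log₂(P(2)/Q(2)) = 0.0099·log₂(0.0099/0.113) = -0.03478
  P(3)·log₂(P(3)/Q(3)) = 0.5932·log₂(0.5932/0.5076) = 0.13337
  P(4)·log₂(P(4)/Q(4)) = 0.3479·log₂(0.3479/0.0915) = 0.67034

D_KL(P||Q) = -0.12518 - 0.03478 + 0.13337 + 0.67034 = 0.64375 ≈ 0.6438 bits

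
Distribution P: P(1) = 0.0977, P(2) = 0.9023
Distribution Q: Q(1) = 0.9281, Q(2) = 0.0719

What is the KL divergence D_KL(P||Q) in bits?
2.9757 bits

D_KL(P||Q) = Σ P(x) log₂(P(x)/Q(x))

Computing term by term:
  P(1)·log₂(P(1)/Q(1)) = 0.0977·log₂(0.0977/0.9281) = -0.31731
  P(2)·log₂(P(2)/Q(2)) = 0.9023·log₂(0.9023/0.0719) = 3.29298

D_KL(P||Q) = -0.31731 + 3.29298 = 2.97567 ≈ 2.9757 bits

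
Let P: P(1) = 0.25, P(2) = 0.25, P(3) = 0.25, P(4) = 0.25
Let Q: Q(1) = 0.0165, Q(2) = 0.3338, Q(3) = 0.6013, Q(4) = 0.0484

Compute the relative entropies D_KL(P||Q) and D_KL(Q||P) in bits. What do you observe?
D_KL(P||Q) = 1.1518 bits, D_KL(Q||P) = 0.7212 bits. The two directions give different values (D_KL(P||Q) exceeds D_KL(Q||P) by 0.4306 bits): KL divergence is asymmetric.

D_KL(P||Q) = Σ P(x) log₂(P(x)/Q(x))

Computing term by term:
  P(1)·log₂(P(1)/Q(1)) = 0.25·log₂(0.25/0.0165) = 0.98035
  P(2)·log₂(P(2)/Q(2)) = 0.25·log₂(0.25/0.3338) = -0.10426
  P(3)·log₂(P(3)/Q(3)) = 0.25·log₂(0.25/0.6013) = -0.31654
  P(4)·log₂(P(4)/Q(4)) = 0.25·log₂(0.25/0.0484) = 0.59221

D_KL(P||Q) = 0.98035 - 0.10426 - 0.31654 + 0.59221 = 1.15176 ≈ 1.1518 bits

D_KL(Q||P) = Σ Q(x) log₂(Q(x)/P(x))

Computing term by term:
  Q(1)·log₂(Q(1)/P(1)) = 0.0165·log₂(0.0165/0.25) = -0.06470
  Q(2)·log₂(Q(2)/P(2)) = 0.3338·log₂(0.3338/0.25) = 0.13921
  Q(3)·log₂(Q(3)/P(3)) = 0.6013·log₂(0.6013/0.25) = 0.76134
  Q(4)·log₂(Q(4)/P(4)) = 0.0484·log₂(0.0484/0.25) = -0.11465

D_KL(Q||P) = -0.06470 + 0.13921 + 0.76134 - 0.11465 = 0.72120 ≈ 0.7212 bits

These are NOT equal (difference: 0.4306 bits). KL divergence is asymmetric: D_KL(P||Q) ≠ D_KL(Q||P) in general.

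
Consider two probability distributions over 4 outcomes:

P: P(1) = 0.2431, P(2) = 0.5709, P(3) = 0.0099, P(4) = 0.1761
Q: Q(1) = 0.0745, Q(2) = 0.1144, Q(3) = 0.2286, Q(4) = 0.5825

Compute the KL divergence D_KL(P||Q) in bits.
1.3900 bits

D_KL(P||Q) = Σ P(x) log₂(P(x)/Q(x))

Computing term by term:
  P(1)·log₂(P(1)/Q(1)) = 0.2431·log₂(0.2431/0.0745) = 0.41479
  P(2)·log₂(P(2)/Q(2)) = 0.5709·log₂(0.5709/0.1144) = 1.32400
  P(3)·log₂(P(3)/Q(3)) = 0.0099·log₂(0.0099/0.2286) = -0.04484
  P(4)·log₂(P(4)/Q(4)) = 0.1761·log₂(0.1761/0.5825) = -0.30392

D_KL(P||Q) = 0.41479 + 1.32400 - 0.04484 - 0.30392 = 1.39003 ≈ 1.3900 bits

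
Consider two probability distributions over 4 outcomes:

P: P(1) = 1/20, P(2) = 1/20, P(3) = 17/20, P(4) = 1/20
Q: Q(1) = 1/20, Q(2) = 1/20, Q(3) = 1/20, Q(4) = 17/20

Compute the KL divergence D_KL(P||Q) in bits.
3.2700 bits

D_KL(P||Q) = Σ P(x) log₂(P(x)/Q(x))

Computing term by term:
  P(1)·log₂(P(1)/Q(1)) = (1/20)·log₂((1/20)/(1/20)) = 0.00000
  P(2)·log₂(P(2)/Q(2)) = (1/20)·log₂((1/20)/(1/20)) = 0.00000
  P(3)·log₂(P(3)/Q(3)) = (17/20)·log₂((17/20)/(1/20)) = 3.47434
  P(4)·log₂(P(4)/Q(4)) = (1/20)·log₂((1/20)/(17/20)) = -0.20437

D_KL(P||Q) = 0.00000 + 0.00000 + 3.47434 - 0.20437 = 3.26997 ≈ 3.2700 bits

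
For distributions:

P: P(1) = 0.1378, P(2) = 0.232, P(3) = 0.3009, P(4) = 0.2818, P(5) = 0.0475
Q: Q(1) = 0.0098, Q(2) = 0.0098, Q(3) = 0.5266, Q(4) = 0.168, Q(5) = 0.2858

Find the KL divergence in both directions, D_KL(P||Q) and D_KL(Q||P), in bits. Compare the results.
D_KL(P||Q) = 1.4290 bits, D_KL(Q||P) = 0.9577 bits. D_KL(P||Q) is larger than D_KL(Q||P) by 0.4713 bits; the two directions differ.

D_KL(P||Q) = Σ P(x) log₂(P(x)/Q(x))

Computing term by term:
  P(1)·log₂(P(1)/Q(1)) = 0.1378·log₂(0.1378/0.0098) = 0.52552
  P(2)·log₂(P(2)/Q(2)) = 0.232·log₂(0.232/0.0098) = 1.05913
  P(3)·log₂(P(3)/Q(3)) = 0.3009·log₂(0.3009/0.5266) = -0.24295
  P(4)·log₂(P(4)/Q(4)) = 0.2818·log₂(0.2818/0.168) = 0.21028
  P(5)·log₂(P(5)/Q(5)) = 0.0475·log₂(0.0475/0.2858) = -0.12298

D_KL(P||Q) = 0.52552 + 1.05913 - 0.24295 + 0.21028 - 0.12298 = 1.42900 ≈ 1.4290 bits

D_KL(Q||P) = Σ Q(x) log₂(Q(x)/P(x))

Computing term by term:
  Q(1)·log₂(Q(1)/P(1)) = 0.0098·log₂(0.0098/0.1378) = -0.03737
  Q(2)·log₂(Q(2)/P(2)) = 0.0098·log₂(0.0098/0.232) = -0.04474
  Q(3)·log₂(Q(3)/P(3)) = 0.5266·log₂(0.5266/0.3009) = 0.42519
  Q(4)·log₂(Q(4)/P(4)) = 0.168·log₂(0.168/0.2818) = -0.12536
  Q(5)·log₂(Q(5)/P(5)) = 0.2858·log₂(0.2858/0.0475) = 0.73994

D_KL(Q||P) = -0.03737 - 0.04474 + 0.42519 - 0.12536 + 0.73994 = 0.95766 ≈ 0.9577 bits

These are NOT equal (difference: 0.4713 bits). KL divergence is asymmetric: D_KL(P||Q) ≠ D_KL(Q||P) in general.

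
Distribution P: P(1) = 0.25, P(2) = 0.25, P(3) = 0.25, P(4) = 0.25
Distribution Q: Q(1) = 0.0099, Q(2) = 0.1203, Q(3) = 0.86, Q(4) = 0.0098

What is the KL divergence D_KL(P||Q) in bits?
2.1511 bits

D_KL(P||Q) = Σ P(x) log₂(P(x)/Q(x))

Computing term by term:
  P(1)·log₂(P(1)/Q(1)) = 0.25·log₂(0.25/0.0099) = 1.16459
  P(2)·log₂(P(2)/Q(2)) = 0.25·log₂(0.25/0.1203) = 0.26382
  P(3)·log₂(P(3)/Q(3)) = 0.25·log₂(0.25/0.86) = -0.44560
  P(4)·log₂(P(4)/Q(4)) = 0.25·log₂(0.25/0.0098) = 1.16825

D_KL(P||Q) = 1.16459 + 0.26382 - 0.44560 + 1.16825 = 2.15106 ≈ 2.1511 bits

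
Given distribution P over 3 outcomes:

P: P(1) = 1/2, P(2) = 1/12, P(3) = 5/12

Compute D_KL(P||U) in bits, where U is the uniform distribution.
0.2600 bits

U(i) = 1/3 for all i

D_KL(P||U) = Σ P(x) log₂(P(x) / (1/3))
           = Σ P(x) log₂(P(x)) + log₂(3)
           = log₂(3) - H(P)

H(P) = -Σ P(x) log₂(P(x)):
  -P(1)·log₂(P(1)) = -(1/2)·log₂(1/2) = 0.50000
  -P(2)·log₂(P(2)) = -(1/12)·log₂(1/12) = 0.29875
  -P(3)·log₂(P(3)) = -(5/12)·log₂(5/12) = 0.52626
H(P) = 0.50000 + 0.29875 + 0.52626 = 1.32501 bits

log₂(3) = 1.58496 bits

D_KL(P||U) = 1.58496 - 1.32501 = 0.25995 ≈ 0.2600 bits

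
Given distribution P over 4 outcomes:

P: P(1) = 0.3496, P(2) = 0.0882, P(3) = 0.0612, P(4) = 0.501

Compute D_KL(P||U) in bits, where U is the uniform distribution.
0.4147 bits

U(i) = 1/4 for all i

D_KL(P||U) = Σ P(x) log₂(P(x) / (1/4))
           = Σ P(x) log₂(P(x)) + log₂(4)
           = log₂(4) - H(P)

H(P) = -Σ P(x) log₂(P(x)):
  -P(1)·log₂(P(1)) = -(0.3496)·log₂(0.3496) = 0.53007
  -P(2)·log₂(P(2)) = -(0.0882)·log₂(0.0882) = 0.30897
  -P(3)·log₂(P(3)) = -(0.0612)·log₂(0.0612) = 0.24666
  -P(4)·log₂(P(4)) = -(0.501)·log₂(0.501) = 0.49956
H(P) = 0.53007 + 0.30897 + 0.24666 + 0.49956 = 1.58526 bits

log₂(4) = 2.00000 bits

D_KL(P||U) = 2.00000 - 1.58526 = 0.41474 ≈ 0.4147 bits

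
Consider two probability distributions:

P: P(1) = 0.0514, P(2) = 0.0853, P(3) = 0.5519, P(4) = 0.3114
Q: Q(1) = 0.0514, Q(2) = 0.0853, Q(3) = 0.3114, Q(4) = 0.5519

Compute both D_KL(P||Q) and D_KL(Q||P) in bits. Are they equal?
D_KL(P||Q) = 0.1986 bits, D_KL(Q||P) = 0.1986 bits. Yes, in this case they are equal (although KL divergence is not symmetric in general).

D_KL(P||Q) = Σ P(x) log₂(P(x)/Q(x))

Computing term by term:
  P(1)·log₂(P(1)/Q(1)) = 0.0514·log₂(0.0514/0.0514) = 0.00000
  P(2)·log₂(P(2)/Q(2)) = 0.0853·log₂(0.0853/0.0853) = 0.00000
  P(3)·log₂(P(3)/Q(3)) = 0.5519·log₂(0.5519/0.3114) = 0.45567
  P(4)·log₂(P(4)/Q(4)) = 0.3114·log₂(0.3114/0.5519) = -0.25710

D_KL(P||Q) = 0.00000 + 0.00000 + 0.45567 - 0.25710 = 0.19857 ≈ 0.1986 bits

D_KL(Q||P) = Σ Q(x) log₂(Q(x)/P(x))

Computing term by term:
  Q(1)·log₂(Q(1)/P(1)) = 0.0514·log₂(0.0514/0.0514) = 0.00000
  Q(2)·log₂(Q(2)/P(2)) = 0.0853·log₂(0.0853/0.0853) = 0.00000
  Q(3)·log₂(Q(3)/P(3)) = 0.3114·log₂(0.3114/0.5519) = -0.25710
  Q(4)·log₂(Q(4)/P(4)) = 0.5519·log₂(0.5519/0.3114) = 0.45567

D_KL(Q||P) = 0.00000 + 0.00000 - 0.25710 + 0.45567 = 0.19857 ≈ 0.1986 bits

These ARE equal here. Q is P with outcomes relabeled (Q(3) = P(4), Q(4) = P(3)) by a relabeling that is its own inverse, so the two sums contain exactly the same terms in a different order. This is a special case — KL divergence is not symmetric in general: D_KL(P||Q) ≠ D_KL(Q||P) for most P, Q.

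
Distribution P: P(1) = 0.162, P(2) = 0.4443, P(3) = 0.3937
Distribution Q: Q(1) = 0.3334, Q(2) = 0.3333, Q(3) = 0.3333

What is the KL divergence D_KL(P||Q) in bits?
0.1102 bits

D_KL(P||Q) = Σ P(x) log₂(P(x)/Q(x))

Computing term by term:
  P(1)·log₂(P(1)/Q(1)) = 0.162·log₂(0.162/0.3334) = -0.16868
  P(2)·log₂(P(2)/Q(2)) = 0.4443·log₂(0.4443/0.3333) = 0.18426
  P(3)·log₂(P(3)/Q(3)) = 0.3937·log₂(0.3937/0.3333) = 0.09460

D_KL(P||Q) = -0.16868 + 0.18426 + 0.09460 = 0.11018 ≈ 0.1102 bits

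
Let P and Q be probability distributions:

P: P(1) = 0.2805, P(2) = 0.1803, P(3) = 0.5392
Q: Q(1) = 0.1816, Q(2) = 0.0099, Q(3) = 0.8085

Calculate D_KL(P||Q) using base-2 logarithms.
0.6157 bits

D_KL(P||Q) = Σ P(x) log₂(P(x)/Q(x))

Computing term by term:
  P(1)·log₂(P(1)/Q(1)) = 0.2805·log₂(0.2805/0.1816) = 0.17594
  P(2)·log₂(P(2)/Q(2)) = 0.1803·log₂(0.1803/0.0099) = 0.75488
  P(3)·log₂(P(3)/Q(3)) = 0.5392·log₂(0.5392/0.8085) = -0.31512

D_KL(P||Q) = 0.17594 + 0.75488 - 0.31512 = 0.61570 ≈ 0.6157 bits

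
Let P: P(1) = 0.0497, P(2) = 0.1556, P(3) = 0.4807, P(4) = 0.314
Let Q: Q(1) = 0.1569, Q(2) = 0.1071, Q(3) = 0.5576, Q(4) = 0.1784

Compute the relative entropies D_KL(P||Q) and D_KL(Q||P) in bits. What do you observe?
D_KL(P||Q) = 0.1546 bits, D_KL(Q||P) = 0.1764 bits. The two directions give different values (D_KL(Q||P) exceeds D_KL(P||Q) by 0.0218 bits): KL divergence is asymmetric.

D_KL(P||Q) = Σ P(x) log₂(P(x)/Q(x))

Computing term by term:
  P(1)·log₂(P(1)/Q(1)) = 0.0497·log₂(0.0497/0.1569) = -0.08243
  P(2)·log₂(P(2)/Q(2)) = 0.1556·log₂(0.1556/0.1071) = 0.08385
  P(3)·log₂(P(3)/Q(3)) = 0.4807·log₂(0.4807/0.5576) = -0.10291
  P(4)·log₂(P(4)/Q(4)) = 0.314·log₂(0.314/0.1784) = 0.25611

D_KL(P||Q) = -0.08243 + 0.08385 - 0.10291 + 0.25611 = 0.15462 ≈ 0.1546 bits

D_KL(Q||P) = Σ Q(x) log₂(Q(x)/P(x))

Computing term by term:
  Q(1)·log₂(Q(1)/P(1)) = 0.1569·log₂(0.1569/0.0497) = 0.26022
  Q(2)·log₂(Q(2)/P(2)) = 0.1071·log₂(0.1071/0.1556) = -0.05771
  Q(3)·log₂(Q(3)/P(3)) = 0.5576·log₂(0.5576/0.4807) = 0.11938
  Q(4)·log₂(Q(4)/P(4)) = 0.1784·log₂(0.1784/0.314) = -0.14551

D_KL(Q||P) = 0.26022 - 0.05771 + 0.11938 - 0.14551 = 0.17638 ≈ 0.1764 bits

These are NOT equal (difference: 0.0218 bits). KL divergence is asymmetric: D_KL(P||Q) ≠ D_KL(Q||P) in general.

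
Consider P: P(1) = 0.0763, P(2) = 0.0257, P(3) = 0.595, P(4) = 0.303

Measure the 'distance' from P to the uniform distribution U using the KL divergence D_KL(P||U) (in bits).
0.6134 bits

U(i) = 1/4 for all i

D_KL(P||U) = Σ P(x) log₂(P(x) / (1/4))
           = Σ P(x) log₂(P(x)) + log₂(4)
           = log₂(4) - H(P)

H(P) = -Σ P(x) log₂(P(x)):
  -P(1)·log₂(P(1)) = -(0.0763)·log₂(0.0763) = 0.28324
  -P(2)·log₂(P(2)) = -(0.0257)·log₂(0.0257) = 0.13575
  -P(3)·log₂(P(3)) = -(0.595)·log₂(0.595) = 0.44568
  -P(4)·log₂(P(4)) = -(0.303)·log₂(0.303) = 0.52195
H(P) = 0.28324 + 0.13575 + 0.44568 + 0.52195 = 1.38662 bits

log₂(4) = 2.00000 bits

D_KL(P||U) = 2.00000 - 1.38662 = 0.61338 ≈ 0.6134 bits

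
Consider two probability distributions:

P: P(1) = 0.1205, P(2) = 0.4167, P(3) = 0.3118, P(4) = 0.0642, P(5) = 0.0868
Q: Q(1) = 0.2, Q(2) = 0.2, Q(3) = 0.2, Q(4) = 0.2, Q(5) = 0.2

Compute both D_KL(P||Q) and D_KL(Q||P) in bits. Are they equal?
D_KL(P||Q) = 0.3432 bits, D_KL(Q||P) = 0.3750 bits. No, they are not equal.

D_KL(P||Q) = Σ P(x) log₂(P(x)/Q(x))

Computing term by term:
  P(1)·log₂(P(1)/Q(1)) = 0.1205·log₂(0.1205/0.2) = -0.08808
  P(2)·log₂(P(2)/Q(2)) = 0.4167·log₂(0.4167/0.2) = 0.44129
  P(3)·log₂(P(3)/Q(3)) = 0.3118·log₂(0.3118/0.2) = 0.19975
  P(4)·log₂(P(4)/Q(4)) = 0.0642·log₂(0.0642/0.2) = -0.10525
  P(5)·log₂(P(5)/Q(5)) = 0.0868·log₂(0.0868/0.2) = -0.10453

D_KL(P||Q) = -0.08808 + 0.44129 + 0.19975 - 0.10525 - 0.10453 = 0.34318 ≈ 0.3432 bits

D_KL(Q||P) = Σ Q(x) log₂(Q(x)/P(x))

Computing term by term:
  Q(1)·log₂(Q(1)/P(1)) = 0.2·log₂(0.2/0.1205) = 0.14619
  Q(2)·log₂(Q(2)/P(2)) = 0.2·log₂(0.2/0.4167) = -0.21180
  Q(3)·log₂(Q(3)/P(3)) = 0.2·log₂(0.2/0.3118) = -0.12812
  Q(4)·log₂(Q(4)/P(4)) = 0.2·log₂(0.2/0.0642) = 0.32787
  Q(5)·log₂(Q(5)/P(5)) = 0.2·log₂(0.2/0.0868) = 0.24085

D_KL(Q||P) = 0.14619 - 0.21180 - 0.12812 + 0.32787 + 0.24085 = 0.37499 ≈ 0.3750 bits

These are NOT equal (difference: 0.0318 bits). KL divergence is asymmetric: D_KL(P||Q) ≠ D_KL(Q||P) in general.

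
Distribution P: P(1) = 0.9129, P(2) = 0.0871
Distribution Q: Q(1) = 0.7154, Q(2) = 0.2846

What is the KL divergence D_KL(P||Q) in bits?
0.1723 bits

D_KL(P||Q) = Σ P(x) log₂(P(x)/Q(x))

Computing term by term:
  P(1)·log₂(P(1)/Q(1)) = 0.9129·log₂(0.9129/0.7154) = 0.32107
  P(2)·log₂(P(2)/Q(2)) = 0.0871·log₂(0.0871/0.2846) = -0.14878

D_KL(P||Q) = 0.32107 - 0.14878 = 0.17229 ≈ 0.1723 bits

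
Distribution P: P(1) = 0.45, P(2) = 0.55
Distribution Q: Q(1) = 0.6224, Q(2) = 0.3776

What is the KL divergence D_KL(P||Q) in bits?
0.0879 bits

D_KL(P||Q) = Σ P(x) log₂(P(x)/Q(x))

Computing term by term:
  P(1)·log₂(P(1)/Q(1)) = 0.45·log₂(0.45/0.6224) = -0.21056
  P(2)·log₂(P(2)/Q(2)) = 0.55·log₂(0.55/0.3776) = 0.29842

D_KL(P||Q) = -0.21056 + 0.29842 = 0.08786 ≈ 0.0879 bits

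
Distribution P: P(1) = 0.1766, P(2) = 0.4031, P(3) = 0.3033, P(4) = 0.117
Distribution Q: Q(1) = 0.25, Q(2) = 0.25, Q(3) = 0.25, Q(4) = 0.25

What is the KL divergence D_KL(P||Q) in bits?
0.1457 bits

D_KL(P||Q) = Σ P(x) log₂(P(x)/Q(x))

Computing term by term:
  P(1)·log₂(P(1)/Q(1)) = 0.1766·log₂(0.1766/0.25) = -0.08855
  P(2)·log₂(P(2)/Q(2)) = 0.4031·log₂(0.4031/0.25) = 0.27782
  P(3)·log₂(P(3)/Q(3)) = 0.3033·log₂(0.3033/0.25) = 0.08457
  P(4)·log₂(P(4)/Q(4)) = 0.117·log₂(0.117/0.25) = -0.12816

D_KL(P||Q) = -0.08855 + 0.27782 + 0.08457 - 0.12816 = 0.14568 ≈ 0.1457 bits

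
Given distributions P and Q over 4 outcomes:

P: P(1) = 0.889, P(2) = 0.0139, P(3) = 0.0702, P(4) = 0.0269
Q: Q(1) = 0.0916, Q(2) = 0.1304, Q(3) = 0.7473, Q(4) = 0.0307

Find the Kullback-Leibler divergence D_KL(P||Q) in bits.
2.6253 bits

D_KL(P||Q) = Σ P(x) log₂(P(x)/Q(x))

Computing term by term:
  P(1)·log₂(P(1)/Q(1)) = 0.889·log₂(0.889/0.0916) = 2.91482
  P(2)·log₂(P(2)/Q(2)) = 0.0139·log₂(0.0139/0.1304) = -0.04489
  P(3)·log₂(P(3)/Q(3)) = 0.0702·log₂(0.0702/0.7473) = -0.23953
  P(4)·log₂(P(4)/Q(4)) = 0.0269·log₂(0.0269/0.0307) = -0.00513

D_KL(P||Q) = 2.91482 - 0.04489 - 0.23953 - 0.00513 = 2.62527 ≈ 2.6253 bits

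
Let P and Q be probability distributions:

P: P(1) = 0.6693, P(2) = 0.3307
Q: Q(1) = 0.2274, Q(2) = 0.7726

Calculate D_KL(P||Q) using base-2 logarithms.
0.6375 bits

D_KL(P||Q) = Σ P(x) log₂(P(x)/Q(x))

Computing term by term:
  P(1)·log₂(P(1)/Q(1)) = 0.6693·log₂(0.6693/0.2274) = 1.04238
  P(2)·log₂(P(2)/Q(2)) = 0.3307·log₂(0.3307/0.7726) = -0.40484

D_KL(P||Q) = 1.04238 - 0.40484 = 0.63754 ≈ 0.6375 bits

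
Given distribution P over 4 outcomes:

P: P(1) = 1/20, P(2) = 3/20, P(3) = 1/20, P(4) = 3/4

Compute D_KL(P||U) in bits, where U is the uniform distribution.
0.8460 bits

U(i) = 1/4 for all i

D_KL(P||U) = Σ P(x) log₂(P(x) / (1/4))
           = Σ P(x) log₂(P(x)) + log₂(4)
           = log₂(4) - H(P)

H(P) = -Σ P(x) log₂(P(x)):
  -P(1)·log₂(P(1)) = -(1/20)·log₂(1/20) = 0.21610
  -P(2)·log₂(P(2)) = -(3/20)·log₂(3/20) = 0.41054
  -P(3)·log₂(P(3)) = -(1/20)·log₂(1/20) = 0.21610
  -P(4)·log₂(P(4)) = -(3/4)·log₂(3/4) = 0.31128
H(P) = 0.21610 + 0.41054 + 0.21610 + 0.31128 = 1.15402 bits

log₂(4) = 2.00000 bits

D_KL(P||U) = 2.00000 - 1.15402 = 0.84598 ≈ 0.8460 bits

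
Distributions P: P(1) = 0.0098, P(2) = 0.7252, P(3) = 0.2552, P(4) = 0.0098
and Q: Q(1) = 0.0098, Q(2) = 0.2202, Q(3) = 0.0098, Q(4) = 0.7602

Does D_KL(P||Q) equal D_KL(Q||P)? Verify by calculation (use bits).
D_KL(P||Q) = 2.3856 bits, D_KL(Q||P) = 4.3474 bits. No — D_KL(P||Q) ≠ D_KL(Q||P) for this pair.

D_KL(P||Q) = Σ P(x) log₂(P(x)/Q(x))

Computing term by term:
  P(1)·log₂(P(1)/Q(1)) = 0.0098·log₂(0.0098/0.0098) = 0.00000
  P(2)·log₂(P(2)/Q(2)) = 0.7252·log₂(0.7252/0.2202) = 1.24703
  P(3)·log₂(P(3)/Q(3)) = 0.2552·log₂(0.2552/0.0098) = 1.20013
  P(4)·log₂(P(4)/Q(4)) = 0.0098·log₂(0.0098/0.7602) = -0.06152

D_KL(P||Q) = 0.00000 + 1.24703 + 1.20013 - 0.06152 = 2.38564 ≈ 2.3856 bits

D_KL(Q||P) = Σ Q(x) log₂(Q(x)/P(x))

Computing term by term:
  Q(1)·log₂(Q(1)/P(1)) = 0.0098·log₂(0.0098/0.0098) = 0.00000
  Q(2)·log₂(Q(2)/P(2)) = 0.2202·log₂(0.2202/0.7252) = -0.37865
  Q(3)·log₂(Q(3)/P(3)) = 0.0098·log₂(0.0098/0.2552) = -0.04609
  Q(4)·log₂(Q(4)/P(4)) = 0.7602·log₂(0.7602/0.0098) = 4.77212

D_KL(Q||P) = 0.00000 - 0.37865 - 0.04609 + 4.77212 = 4.34738 ≈ 4.3474 bits

These are NOT equal (difference: 1.9618 bits). KL divergence is asymmetric: D_KL(P||Q) ≠ D_KL(Q||P) in general.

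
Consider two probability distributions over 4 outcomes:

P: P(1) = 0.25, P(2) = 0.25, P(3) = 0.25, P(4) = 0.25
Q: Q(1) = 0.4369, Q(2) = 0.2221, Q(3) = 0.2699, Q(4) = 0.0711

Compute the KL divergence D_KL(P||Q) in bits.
0.2672 bits

D_KL(P||Q) = Σ P(x) log₂(P(x)/Q(x))

Computing term by term:
  P(1)·log₂(P(1)/Q(1)) = 0.25·log₂(0.25/0.4369) = -0.20134
  P(2)·log₂(P(2)/Q(2)) = 0.25·log₂(0.25/0.2221) = 0.04268
  P(3)·log₂(P(3)/Q(3)) = 0.25·log₂(0.25/0.2699) = -0.02762
  P(4)·log₂(P(4)/Q(4)) = 0.25·log₂(0.25/0.0711) = 0.45350

D_KL(P||Q) = -0.20134 + 0.04268 - 0.02762 + 0.45350 = 0.26722 ≈ 0.2672 bits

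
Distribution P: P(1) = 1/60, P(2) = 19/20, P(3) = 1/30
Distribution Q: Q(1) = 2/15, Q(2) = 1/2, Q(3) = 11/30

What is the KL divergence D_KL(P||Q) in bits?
0.7144 bits

D_KL(P||Q) = Σ P(x) log₂(P(x)/Q(x))

Computing term by term:
  P(1)·log₂(P(1)/Q(1)) = (1/60)·log₂((1/60)/(2/15)) = -0.05000
  P(2)·log₂(P(2)/Q(2)) = (19/20)·log₂((19/20)/(1/2)) = 0.87970
  P(3)·log₂(P(3)/Q(3)) = (1/30)·log₂((1/30)/(11/30)) = -0.11531

D_KL(P||Q) = -0.05000 + 0.87970 - 0.11531 = 0.71439 ≈ 0.7144 bits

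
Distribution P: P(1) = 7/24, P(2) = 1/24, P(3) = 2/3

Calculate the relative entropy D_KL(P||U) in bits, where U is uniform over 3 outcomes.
0.4855 bits

U(i) = 1/3 for all i

D_KL(P||U) = Σ P(x) log₂(P(x) / (1/3))
           = Σ P(x) log₂(P(x)) + log₂(3)
           = log₂(3) - H(P)

H(P) = -Σ P(x) log₂(P(x)):
  -P(1)·log₂(P(1)) = -(7/24)·log₂(7/24) = 0.51847
  -P(2)·log₂(P(2)) = -(1/24)·log₂(1/24) = 0.19104
  -P(3)·log₂(P(3)) = -(2/3)·log₂(2/3) = 0.38998
H(P) = 0.51847 + 0.19104 + 0.38998 = 1.09949 bits

log₂(3) = 1.58496 bits

D_KL(P||U) = 1.58496 - 1.09949 = 0.48547 ≈ 0.4855 bits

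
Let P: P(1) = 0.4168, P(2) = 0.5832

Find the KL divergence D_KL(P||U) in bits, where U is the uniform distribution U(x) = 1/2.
0.0201 bits

U(i) = 1/2 for all i

D_KL(P||U) = Σ P(x) log₂(P(x) / (1/2))
           = Σ P(x) log₂(P(x)) + log₂(2)
           = log₂(2) - H(P)

H(P) = -Σ P(x) log₂(P(x)):
  -P(1)·log₂(P(1)) = -(0.4168)·log₂(0.4168) = 0.52624
  -P(2)·log₂(P(2)) = -(0.5832)·log₂(0.5832) = 0.45369
H(P) = 0.52624 + 0.45369 = 0.97993 bits

log₂(2) = 1.00000 bits

D_KL(P||U) = 1.00000 - 0.97993 = 0.02007 ≈ 0.0201 bits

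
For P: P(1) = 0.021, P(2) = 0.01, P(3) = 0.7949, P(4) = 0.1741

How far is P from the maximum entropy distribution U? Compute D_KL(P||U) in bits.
1.1142 bits

U(i) = 1/4 for all i

D_KL(P||U) = Σ P(x) log₂(P(x) / (1/4))
           = Σ P(x) log₂(P(x)) + log₂(4)
           = log₂(4) - H(P)

H(P) = -Σ P(x) log₂(P(x)):
  -P(1)·log₂(P(1)) = -(0.021)·log₂(0.021) = 0.11704
  -P(2)·log₂(P(2)) = -(0.01)·log₂(0.01) = 0.06644
  -P(3)·log₂(P(3)) = -(0.7949)·log₂(0.7949) = 0.26323
  -P(4)·log₂(P(4)) = -(0.1741)·log₂(0.1741) = 0.43908
H(P) = 0.11704 + 0.06644 + 0.26323 + 0.43908 = 0.88579 bits

log₂(4) = 2.00000 bits

D_KL(P||U) = 2.00000 - 0.88579 = 1.11421 ≈ 1.1142 bits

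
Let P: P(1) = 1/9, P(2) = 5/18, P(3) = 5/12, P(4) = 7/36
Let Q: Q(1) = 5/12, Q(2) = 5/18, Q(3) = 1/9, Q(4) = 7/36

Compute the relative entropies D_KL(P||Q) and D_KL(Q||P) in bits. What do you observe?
D_KL(P||Q) = 0.5827 bits, D_KL(Q||P) = 0.5827 bits. The two directions give the same value here, because Q is a self-inverse relabeling of P; in general KL divergence is asymmetric.

D_KL(P||Q) = Σ P(x) log₂(P(x)/Q(x))

Computing term by term:
  P(1)·log₂(P(1)/Q(1)) = (1/9)·log₂((1/9)/(5/12)) = -0.21188
  P(2)·log₂(P(2)/Q(2)) = (5/18)·log₂((5/18)/(5/18)) = 0.00000
  P(3)·log₂(P(3)/Q(3)) = (5/12)·log₂((5/12)/(1/9)) = 0.79454
  P(4)·log₂(P(4)/Q(4)) = (7/36)·log₂((7/36)/(7/36)) = 0.00000

D_KL(P||Q) = -0.21188 + 0.00000 + 0.79454 + 0.00000 = 0.58266 ≈ 0.5827 bits

D_KL(Q||P) = Σ Q(x) log₂(Q(x)/P(x))

Computing term by term:
  Q(1)·log₂(Q(1)/P(1)) = (5/12)·log₂((5/12)/(1/9)) = 0.79454
  Q(2)·log₂(Q(2)/P(2)) = (5/18)·log₂((5/18)/(5/18)) = 0.00000
  Q(3)·log₂(Q(3)/P(3)) = (1/9)·log₂((1/9)/(5/12)) = -0.21188
  Q(4)·log₂(Q(4)/P(4)) = (7/36)·log₂((7/36)/(7/36)) = 0.00000

D_KL(Q||P) = 0.79454 + 0.00000 - 0.21188 + 0.00000 = 0.58266 ≈ 0.5827 bits

These ARE equal here. Q is P with outcomes relabeled (Q(1) = P(3), Q(3) = P(1)) by a relabeling that is its own inverse, so the two sums contain exactly the same terms in a different order. This is a special case — KL divergence is not symmetric in general: D_KL(P||Q) ≠ D_KL(Q||P) for most P, Q.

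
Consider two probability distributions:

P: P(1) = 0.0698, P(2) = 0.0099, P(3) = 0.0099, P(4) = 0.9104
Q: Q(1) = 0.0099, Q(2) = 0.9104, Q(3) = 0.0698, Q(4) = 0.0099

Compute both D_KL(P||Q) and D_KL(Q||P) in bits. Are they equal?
D_KL(P||Q) = 6.0427 bits, D_KL(Q||P) = 6.0427 bits. Yes, in this case they are equal (although KL divergence is not symmetric in general).

D_KL(P||Q) = Σ P(x) log₂(P(x)/Q(x))

Computing term by term:
  P(1)·log₂(P(1)/Q(1)) = 0.0698·log₂(0.0698/0.0099) = 0.19668
  P(2)·log₂(P(2)/Q(2)) = 0.0099·log₂(0.0099/0.9104) = -0.06458
  P(3)·log₂(P(3)/Q(3)) = 0.0099·log₂(0.0099/0.0698) = -0.02790
  P(4)·log₂(P(4)/Q(4)) = 0.9104·log₂(0.9104/0.0099) = 5.93847

D_KL(P||Q) = 0.19668 - 0.06458 - 0.02790 + 5.93847 = 6.04267 ≈ 6.0427 bits

D_KL(Q||P) = Σ Q(x) log₂(Q(x)/P(x))

Computing term by term:
  Q(1)·log₂(Q(1)/P(1)) = 0.0099·log₂(0.0099/0.0698) = -0.02790
  Q(2)·log₂(Q(2)/P(2)) = 0.9104·log₂(0.9104/0.0099) = 5.93847
  Q(3)·log₂(Q(3)/P(3)) = 0.0698·log₂(0.0698/0.0099) = 0.19668
  Q(4)·log₂(Q(4)/P(4)) = 0.0099·log₂(0.0099/0.9104) = -0.06458

D_KL(Q||P) = -0.02790 + 5.93847 + 0.19668 - 0.06458 = 6.04267 ≈ 6.0427 bits

These ARE equal here. Q is P with outcomes relabeled (Q(1) = P(3), Q(2) = P(4), Q(3) = P(1), Q(4) = P(2)) by a relabeling that is its own inverse, so the two sums contain exactly the same terms in a different order. This is a special case — KL divergence is not symmetric in general: D_KL(P||Q) ≠ D_KL(Q||P) for most P, Q.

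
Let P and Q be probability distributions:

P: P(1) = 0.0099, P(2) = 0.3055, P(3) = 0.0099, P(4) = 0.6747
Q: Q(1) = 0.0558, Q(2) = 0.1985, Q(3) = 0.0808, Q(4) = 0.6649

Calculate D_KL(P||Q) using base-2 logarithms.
0.1496 bits

D_KL(P||Q) = Σ P(x) log₂(P(x)/Q(x))

Computing term by term:
  P(1)·log₂(P(1)/Q(1)) = 0.0099·log₂(0.0099/0.0558) = -0.02470
  P(2)·log₂(P(2)/Q(2)) = 0.3055·log₂(0.3055/0.1985) = 0.19003
  P(3)·log₂(P(3)/Q(3)) = 0.0099·log₂(0.0099/0.0808) = -0.02999
  P(4)·log₂(P(4)/Q(4)) = 0.6747·log₂(0.6747/0.6649) = 0.01424

D_KL(P||Q) = -0.02470 + 0.19003 - 0.02999 + 0.01424 = 0.14958 ≈ 0.1496 bits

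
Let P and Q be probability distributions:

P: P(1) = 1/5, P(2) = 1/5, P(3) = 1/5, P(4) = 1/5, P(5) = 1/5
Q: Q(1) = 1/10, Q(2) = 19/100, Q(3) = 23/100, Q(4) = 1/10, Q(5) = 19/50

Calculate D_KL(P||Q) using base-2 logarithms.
0.1893 bits

D_KL(P||Q) = Σ P(x) log₂(P(x)/Q(x))

Computing term by term:
  P(1)·log₂(P(1)/Q(1)) = (1/5)·log₂((1/5)/(1/10)) = 0.20000
  P(2)·log₂(P(2)/Q(2)) = (1/5)·log₂((1/5)/(19/100)) = 0.01480
  P(3)·log₂(P(3)/Q(3)) = (1/5)·log₂((1/5)/(23/100)) = -0.04033
  P(4)·log₂(P(4)/Q(4)) = (1/5)·log₂((1/5)/(1/10)) = 0.20000
  P(5)·log₂(P(5)/Q(5)) = (1/5)·log₂((1/5)/(19/50)) = -0.18520

D_KL(P||Q) = 0.20000 + 0.01480 - 0.04033 + 0.20000 - 0.18520 = 0.18927 ≈ 0.1893 bits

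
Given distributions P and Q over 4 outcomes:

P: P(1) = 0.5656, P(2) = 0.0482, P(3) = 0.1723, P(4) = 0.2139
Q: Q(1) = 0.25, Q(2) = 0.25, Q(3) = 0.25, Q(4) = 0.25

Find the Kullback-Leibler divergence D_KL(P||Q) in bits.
0.4111 bits

D_KL(P||Q) = Σ P(x) log₂(P(x)/Q(x))

Computing term by term:
  P(1)·log₂(P(1)/Q(1)) = 0.5656·log₂(0.5656/0.25) = 0.66619
  P(2)·log₂(P(2)/Q(2)) = 0.0482·log₂(0.0482/0.25) = -0.11447
  P(3)·log₂(P(3)/Q(3)) = 0.1723·log₂(0.1723/0.25) = -0.09253
  P(4)·log₂(P(4)/Q(4)) = 0.2139·log₂(0.2139/0.25) = -0.04813

D_KL(P||Q) = 0.66619 - 0.11447 - 0.09253 - 0.04813 = 0.41106 ≈ 0.4111 bits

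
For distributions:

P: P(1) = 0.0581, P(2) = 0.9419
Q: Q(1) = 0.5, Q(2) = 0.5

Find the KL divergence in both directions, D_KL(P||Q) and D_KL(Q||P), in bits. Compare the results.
D_KL(P||Q) = 0.6801 bits, D_KL(Q||P) = 1.0958 bits. D_KL(Q||P) is larger than D_KL(P||Q) by 0.4157 bits; the two directions differ.

D_KL(P||Q) = Σ P(x) log₂(P(x)/Q(x))

Computing term by term:
  P(1)·log₂(P(1)/Q(1)) = 0.0581·log₂(0.0581/0.5) = -0.18042
  P(2)·log₂(P(2)/Q(2)) = 0.9419·log₂(0.9419/0.5) = 0.86056

D_KL(P||Q) = -0.18042 + 0.86056 = 0.68014 ≈ 0.6801 bits

D_KL(Q||P) = Σ Q(x) log₂(Q(x)/P(x))

Computing term by term:
  Q(1)·log₂(Q(1)/P(1)) = 0.5·log₂(0.5/0.0581) = 1.55266
  Q(2)·log₂(Q(2)/P(2)) = 0.5·log₂(0.5/0.9419) = -0.45682

D_KL(Q||P) = 1.55266 - 0.45682 = 1.09584 ≈ 1.0958 bits

These are NOT equal (difference: 0.4157 bits). KL divergence is asymmetric: D_KL(P||Q) ≠ D_KL(Q||P) in general.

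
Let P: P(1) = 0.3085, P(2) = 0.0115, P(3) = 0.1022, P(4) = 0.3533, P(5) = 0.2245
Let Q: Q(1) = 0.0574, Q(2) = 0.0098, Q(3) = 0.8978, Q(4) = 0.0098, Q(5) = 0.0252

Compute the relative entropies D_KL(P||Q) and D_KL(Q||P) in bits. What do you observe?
D_KL(P||Q) = 2.9663 bits, D_KL(Q||P) = 2.5429 bits. The two directions give different values (D_KL(P||Q) exceeds D_KL(Q||P) by 0.4234 bits): KL divergence is asymmetric.

D_KL(P||Q) = Σ P(x) log₂(P(x)/Q(x))

Computing term by term:
  P(1)·log₂(P(1)/Q(1)) = 0.3085·log₂(0.3085/0.0574) = 0.74847
  P(2)·log₂(P(2)/Q(2)) = 0.0115·log₂(0.0115/0.0098) = 0.00265
  P(3)·log₂(P(3)/Q(3)) = 0.1022·log₂(0.1022/0.8978) = -0.32040
  P(4)·log₂(P(4)/Q(4)) = 0.3533·log₂(0.3533/0.0098) = 1.82726
  P(5)·log₂(P(5)/Q(5)) = 0.2245·log₂(0.2245/0.0252) = 0.70835

D_KL(P||Q) = 0.74847 + 0.00265 - 0.32040 + 1.82726 + 0.70835 = 2.96633 ≈ 2.9663 bits

D_KL(Q||P) = Σ Q(x) log₂(Q(x)/P(x))

Computing term by term:
  Q(1)·log₂(Q(1)/P(1)) = 0.0574·log₂(0.0574/0.3085) = -0.13926
  Q(2)·log₂(Q(2)/P(2)) = 0.0098·log₂(0.0098/0.0115) = -0.00226
  Q(3)·log₂(Q(3)/P(3)) = 0.8978·log₂(0.8978/0.1022) = 2.81460
  Q(4)·log₂(Q(4)/P(4)) = 0.0098·log₂(0.0098/0.3533) = -0.05069
  Q(5)·log₂(Q(5)/P(5)) = 0.0252·log₂(0.0252/0.2245) = -0.07951

D_KL(Q||P) = -0.13926 - 0.00226 + 2.81460 - 0.05069 - 0.07951 = 2.54288 ≈ 2.5429 bits

These are NOT equal (difference: 0.4234 bits). KL divergence is asymmetric: D_KL(P||Q) ≠ D_KL(Q||P) in general.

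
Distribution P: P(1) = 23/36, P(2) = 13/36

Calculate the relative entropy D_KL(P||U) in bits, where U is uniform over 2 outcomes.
0.0564 bits

U(i) = 1/2 for all i

D_KL(P||U) = Σ P(x) log₂(P(x) / (1/2))
           = Σ P(x) log₂(P(x)) + log₂(2)
           = log₂(2) - H(P)

H(P) = -Σ P(x) log₂(P(x)):
  -P(1)·log₂(P(1)) = -(23/36)·log₂(23/36) = 0.41295
  -P(2)·log₂(P(2)) = -(13/36)·log₂(13/36) = 0.53065
H(P) = 0.41295 + 0.53065 = 0.94360 bits

log₂(2) = 1.00000 bits

D_KL(P||U) = 1.00000 - 0.94360 = 0.05640 ≈ 0.0564 bits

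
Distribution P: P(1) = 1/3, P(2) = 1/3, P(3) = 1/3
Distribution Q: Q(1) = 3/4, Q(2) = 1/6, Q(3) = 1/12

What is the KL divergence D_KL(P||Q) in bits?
0.6100 bits

D_KL(P||Q) = Σ P(x) log₂(P(x)/Q(x))

Computing term by term:
  P(1)·log₂(P(1)/Q(1)) = (1/3)·log₂((1/3)/(3/4)) = -0.38998
  P(2)·log₂(P(2)/Q(2)) = (1/3)·log₂((1/3)/(1/6)) = 0.33333
  P(3)·log₂(P(3)/Q(3)) = (1/3)·log₂((1/3)/(1/12)) = 0.66667

D_KL(P||Q) = -0.38998 + 0.33333 + 0.66667 = 0.61002 ≈ 0.6100 bits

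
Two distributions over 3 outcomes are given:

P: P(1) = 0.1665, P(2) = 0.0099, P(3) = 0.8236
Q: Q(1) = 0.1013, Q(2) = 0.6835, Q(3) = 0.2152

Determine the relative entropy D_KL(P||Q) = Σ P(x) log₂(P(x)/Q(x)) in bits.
1.6536 bits

D_KL(P||Q) = Σ P(x) log₂(P(x)/Q(x))

Computing term by term:
  P(1)·log₂(P(1)/Q(1)) = 0.1665·log₂(0.1665/0.1013) = 0.11936
  P(2)·log₂(P(2)/Q(2)) = 0.0099·log₂(0.0099/0.6835) = -0.06048
  P(3)·log₂(P(3)/Q(3)) = 0.8236·log₂(0.8236/0.2152) = 1.59471

D_KL(P||Q) = 0.11936 - 0.06048 + 1.59471 = 1.65359 ≈ 1.6536 bits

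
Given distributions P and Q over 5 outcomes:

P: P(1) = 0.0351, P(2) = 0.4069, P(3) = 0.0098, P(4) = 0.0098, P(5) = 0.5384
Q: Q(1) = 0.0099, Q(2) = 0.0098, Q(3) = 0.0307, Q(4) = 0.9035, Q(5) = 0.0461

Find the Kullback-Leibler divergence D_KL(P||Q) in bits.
4.0805 bits

D_KL(P||Q) = Σ P(x) log₂(P(x)/Q(x))

Computing term by term:
  P(1)·log₂(P(1)/Q(1)) = 0.0351·log₂(0.0351/0.0099) = 0.06409
  P(2)·log₂(P(2)/Q(2)) = 0.4069·log₂(0.4069/0.0098) = 2.18739
  P(3)·log₂(P(3)/Q(3)) = 0.0098·log₂(0.0098/0.0307) = -0.01614
  P(4)·log₂(P(4)/Q(4)) = 0.0098·log₂(0.0098/0.9035) = -0.06396
  P(5)·log₂(P(5)/Q(5)) = 0.5384·log₂(0.5384/0.0461) = 1.90908

D_KL(P||Q) = 0.06409 + 2.18739 - 0.01614 - 0.06396 + 1.90908 = 4.08046 ≈ 4.0805 bits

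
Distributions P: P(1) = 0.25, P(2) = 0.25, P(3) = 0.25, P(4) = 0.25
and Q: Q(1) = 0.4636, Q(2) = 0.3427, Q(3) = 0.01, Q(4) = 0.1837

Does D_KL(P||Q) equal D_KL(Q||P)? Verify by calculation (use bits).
D_KL(P||Q) = 0.9356 bits, D_KL(Q||P) = 0.4409 bits. No — D_KL(P||Q) ≠ D_KL(Q||P) for this pair.

D_KL(P||Q) = Σ P(x) log₂(P(x)/Q(x))

Computing term by term:
  P(1)·log₂(P(1)/Q(1)) = 0.25·log₂(0.25/0.4636) = -0.22274
  P(2)·log₂(P(2)/Q(2)) = 0.25·log₂(0.25/0.3427) = -0.11375
  P(3)·log₂(P(3)/Q(3)) = 0.25·log₂(0.25/0.01) = 1.16096
  P(4)·log₂(P(4)/Q(4)) = 0.25·log₂(0.25/0.1837) = 0.11114

D_KL(P||Q) = -0.22274 - 0.11375 + 1.16096 + 0.11114 = 0.93561 ≈ 0.9356 bits

D_KL(Q||P) = Σ Q(x) log₂(Q(x)/P(x))

Computing term by term:
  Q(1)·log₂(Q(1)/P(1)) = 0.4636·log₂(0.4636/0.25) = 0.41305
  Q(2)·log₂(Q(2)/P(2)) = 0.3427·log₂(0.3427/0.25) = 0.15593
  Q(3)·log₂(Q(3)/P(3)) = 0.01·log₂(0.01/0.25) = -0.04644
  Q(4)·log₂(Q(4)/P(4)) = 0.1837·log₂(0.1837/0.25) = -0.08167

D_KL(Q||P) = 0.41305 + 0.15593 - 0.04644 - 0.08167 = 0.44087 ≈ 0.4409 bits

These are NOT equal (difference: 0.4947 bits). KL divergence is asymmetric: D_KL(P||Q) ≠ D_KL(Q||P) in general.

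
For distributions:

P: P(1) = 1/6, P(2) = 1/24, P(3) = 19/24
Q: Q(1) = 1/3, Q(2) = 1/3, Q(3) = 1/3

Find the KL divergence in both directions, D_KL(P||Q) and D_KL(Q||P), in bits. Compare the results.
D_KL(P||Q) = 0.6963 bits, D_KL(Q||P) = 0.9174 bits. D_KL(Q||P) is larger than D_KL(P||Q) by 0.2211 bits; the two directions differ.

D_KL(P||Q) = Σ P(x) log₂(P(x)/Q(x))

Computing term by term:
  P(1)·log₂(P(1)/Q(1)) = (1/6)·log₂((1/6)/(1/3)) = -0.16667
  P(2)·log₂(P(2)/Q(2)) = (1/24)·log₂((1/24)/(1/3)) = -0.12500
  P(3)·log₂(P(3)/Q(3)) = (19/24)·log₂((19/24)/(1/3)) = 0.98794

D_KL(P||Q) = -0.16667 - 0.12500 + 0.98794 = 0.69627 ≈ 0.6963 bits

D_KL(Q||P) = Σ Q(x) log₂(Q(x)/P(x))

Computing term by term:
  Q(1)·log₂(Q(1)/P(1)) = (1/3)·log₂((1/3)/(1/6)) = 0.33333
  Q(2)·log₂(Q(2)/P(2)) = (1/3)·log₂((1/3)/(1/24)) = 1.00000
  Q(3)·log₂(Q(3)/P(3)) = (1/3)·log₂((1/3)/(19/24)) = -0.41598

D_KL(Q||P) = 0.33333 + 1.00000 - 0.41598 = 0.91735 ≈ 0.9174 bits

These are NOT equal (difference: 0.2211 bits). KL divergence is asymmetric: D_KL(P||Q) ≠ D_KL(Q||P) in general.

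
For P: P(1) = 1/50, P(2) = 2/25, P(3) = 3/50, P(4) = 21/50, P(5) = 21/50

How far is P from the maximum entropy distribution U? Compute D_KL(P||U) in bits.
0.6227 bits

U(i) = 1/5 for all i

D_KL(P||U) = Σ P(x) log₂(P(x) / (1/5))
           = Σ P(x) log₂(P(x)) + log₂(5)
           = log₂(5) - H(P)

H(P) = -Σ P(x) log₂(P(x)):
  -P(1)·log₂(P(1)) = -(1/50)·log₂(1/50) = 0.11288
  -P(2)·log₂(P(2)) = -(2/25)·log₂(2/25) = 0.29151
  -P(3)·log₂(P(3)) = -(3/50)·log₂(3/50) = 0.24353
  -P(4)·log₂(P(4)) = -(21/50)·log₂(21/50) = 0.52565
  -P(5)·log₂(P(5)) = -(21/50)·log₂(21/50) = 0.52565
H(P) = 0.11288 + 0.29151 + 0.24353 + 0.52565 + 0.52565 = 1.69922 bits

log₂(5) = 2.32193 bits

D_KL(P||U) = 2.32193 - 1.69922 = 0.62271 ≈ 0.6227 bits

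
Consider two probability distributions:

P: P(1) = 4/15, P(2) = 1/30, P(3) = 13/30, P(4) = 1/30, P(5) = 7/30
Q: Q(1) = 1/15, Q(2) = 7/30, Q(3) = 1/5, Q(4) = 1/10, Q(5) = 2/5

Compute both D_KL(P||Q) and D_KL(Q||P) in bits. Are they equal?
D_KL(P||Q) = 0.6889 bits, D_KL(Q||P) = 0.7682 bits. No, they are not equal.

D_KL(P||Q) = Σ P(x) log₂(P(x)/Q(x))

Computing term by term:
  P(1)·log₂(P(1)/Q(1)) = (4/15)·log₂((4/15)/(1/15)) = 0.53333
  P(2)·log₂(P(2)/Q(2)) = (1/30)·log₂((1/30)/(7/30)) = -0.09358
  P(3)·log₂(P(3)/Q(3)) = (13/30)·log₂((13/30)/(1/5)) = 0.48337
  P(4)·log₂(P(4)/Q(4)) = (1/30)·log₂((1/30)/(1/10)) = -0.05283
  P(5)·log₂(P(5)/Q(5)) = (7/30)·log₂((7/30)/(2/5)) = -0.18144

D_KL(P||Q) = 0.53333 - 0.09358 + 0.48337 - 0.05283 - 0.18144 = 0.68885 ≈ 0.6889 bits

D_KL(Q||P) = Σ Q(x) log₂(Q(x)/P(x))

Computing term by term:
  Q(1)·log₂(Q(1)/P(1)) = (1/15)·log₂((1/15)/(4/15)) = -0.13333
  Q(2)·log₂(Q(2)/P(2)) = (7/30)·log₂((7/30)/(1/30)) = 0.65505
  Q(3)·log₂(Q(3)/P(3)) = (1/5)·log₂((1/5)/(13/30)) = -0.22310
  Q(4)·log₂(Q(4)/P(4)) = (1/10)·log₂((1/10)/(1/30)) = 0.15850
  Q(5)·log₂(Q(5)/P(5)) = (2/5)·log₂((2/5)/(7/30)) = 0.31104

D_KL(Q||P) = -0.13333 + 0.65505 - 0.22310 + 0.15850 + 0.31104 = 0.76816 ≈ 0.7682 bits

These are NOT equal (difference: 0.0793 bits). KL divergence is asymmetric: D_KL(P||Q) ≠ D_KL(Q||P) in general.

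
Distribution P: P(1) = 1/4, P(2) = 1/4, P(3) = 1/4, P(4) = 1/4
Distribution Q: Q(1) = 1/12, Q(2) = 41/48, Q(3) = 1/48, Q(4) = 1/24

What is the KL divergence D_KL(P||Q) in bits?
1.4956 bits

D_KL(P||Q) = Σ P(x) log₂(P(x)/Q(x))

Computing term by term:
  P(1)·log₂(P(1)/Q(1)) = (1/4)·log₂((1/4)/(1/12)) = 0.39624
  P(2)·log₂(P(2)/Q(2)) = (1/4)·log₂((1/4)/(41/48)) = -0.44315
  P(3)·log₂(P(3)/Q(3)) = (1/4)·log₂((1/4)/(1/48)) = 0.89624
  P(4)·log₂(P(4)/Q(4)) = (1/4)·log₂((1/4)/(1/24)) = 0.64624

D_KL(P||Q) = 0.39624 - 0.44315 + 0.89624 + 0.64624 = 1.49557 ≈ 1.4956 bits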